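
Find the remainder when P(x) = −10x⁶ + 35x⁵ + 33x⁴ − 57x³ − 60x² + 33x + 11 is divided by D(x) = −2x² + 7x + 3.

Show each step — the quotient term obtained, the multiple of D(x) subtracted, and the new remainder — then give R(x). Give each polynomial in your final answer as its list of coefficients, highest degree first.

R = [-7]

Step 1: lead(−10x⁶ + 35x⁵ + 33x⁴ − 57x³ − 60x² + 33x + 11) ÷ lead(D) = −10x⁶ ÷ −2x² = 5x⁴. Subtract (5x⁴)·D = −10x⁶ + 35x⁵ + 15x⁴. Remainder: 18x⁴ − 57x³ − 60x² + 33x + 11.
Step 2: lead(18x⁴ − 57x³ − 60x² + 33x + 11) ÷ lead(D) = 18x⁴ ÷ −2x² = −9x². Subtract (−9x²)·D = 18x⁴ − 63x³ − 27x². Remainder: 6x³ − 33x² + 33x + 11.
Step 3: lead(6x³ − 33x² + 33x + 11) ÷ lead(D) = 6x³ ÷ −2x² = −3x. Subtract (−3x)·D = 6x³ − 21x² − 9x. Remainder: −12x² + 42x + 11.
Step 4: lead(−12x² + 42x + 11) ÷ lead(D) = −12x² ÷ −2x² = 6. Subtract (6)·D = −12x² + 42x + 18. Remainder: −7.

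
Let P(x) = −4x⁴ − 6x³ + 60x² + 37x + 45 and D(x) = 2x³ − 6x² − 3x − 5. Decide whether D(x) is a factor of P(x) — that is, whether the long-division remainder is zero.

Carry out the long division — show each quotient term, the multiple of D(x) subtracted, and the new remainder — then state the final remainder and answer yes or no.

Step 1: lead(−4x⁴ − 6x³ + 60x² + 37x + 45) ÷ lead(D) = −4x⁴ ÷ 2x³ = −2x. Subtract (−2x)·D = −4x⁴ + 12x³ + 6x² + 10x. Remainder: −18x³ + 54x² + 27x + 45.
Step 2: lead(−18x³ + 54x² + 27x + 45) ÷ lead(D) = −18x³ ÷ 2x³ = −9. Subtract (−9)·D = −18x³ + 54x² + 27x + 45. Remainder: 0.

R(x) = 0, so D(x) is a factor of P(x). yes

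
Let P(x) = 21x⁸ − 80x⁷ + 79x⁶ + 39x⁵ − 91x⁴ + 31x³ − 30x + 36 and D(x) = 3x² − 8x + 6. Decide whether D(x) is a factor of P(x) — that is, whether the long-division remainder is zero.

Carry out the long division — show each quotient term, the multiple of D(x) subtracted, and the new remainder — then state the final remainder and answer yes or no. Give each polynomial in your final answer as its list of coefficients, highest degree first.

R = [0], so D(x) is a factor of P(x). yes

Step 1: lead(21x⁸ − 80x⁷ + 79x⁶ + 39x⁵ − 91x⁴ + 31x³ − 30x + 36) ÷ lead(D) = 21x⁸ ÷ 3x² = 7x⁶. Subtract (7x⁶)·D = 21x⁸ − 56x⁷ + 42x⁶. Remainder: −24x⁷ + 37x⁶ + 39x⁵ − 91x⁴ + 31x³ − 30x + 36.
Step 2: lead(−24x⁷ + 37x⁶ + 39x⁵ − 91x⁴ + 31x³ − 30x + 36) ÷ lead(D) = −24x⁷ ÷ 3x² = −8x⁵. Subtract (−8x⁵)·D = −24x⁷ + 64x⁶ − 48x⁵. Remainder: −27x⁶ + 87x⁵ − 91x⁴ + 31x³ − 30x + 36.
Step 3: lead(−27x⁶ + 87x⁵ − 91x⁴ + 31x³ − 30x + 36) ÷ lead(D) = −27x⁶ ÷ 3x² = −9x⁴. Subtract (−9x⁴)·D = −27x⁶ + 72x⁵ − 54x⁴. Remainder: 15x⁵ − 37x⁴ + 31x³ − 30x + 36.
Step 4: lead(15x⁵ − 37x⁴ + 31x³ − 30x + 36) ÷ lead(D) = 15x⁵ ÷ 3x² = 5x³. Subtract (5x³)·D = 15x⁵ − 40x⁴ + 30x³. Remainder: 3x⁴ + x³ − 30x + 36.
Step 5: lead(3x⁴ + x³ − 30x + 36) ÷ lead(D) = 3x⁴ ÷ 3x² = x². Subtract (x²)·D = 3x⁴ − 8x³ + 6x². Remainder: 9x³ − 6x² − 30x + 36.
Step 6: lead(9x³ − 6x² − 30x + 36) ÷ lead(D) = 9x³ ÷ 3x² = 3x. Subtract (3x)·D = 9x³ − 24x² + 18x. Remainder: 18x² − 48x + 36.
Step 7: lead(18x² − 48x + 36) ÷ lead(D) = 18x² ÷ 3x² = 6. Subtract (6)·D = 18x² − 48x + 36. Remainder: 0.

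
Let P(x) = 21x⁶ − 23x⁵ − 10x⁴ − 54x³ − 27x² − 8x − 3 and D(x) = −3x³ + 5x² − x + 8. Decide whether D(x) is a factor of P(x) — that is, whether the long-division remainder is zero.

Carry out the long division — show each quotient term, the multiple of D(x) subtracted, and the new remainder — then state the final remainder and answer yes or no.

R(x) = 9x² − x + 5, so D(x) is not a factor of P(x). no

Step 1: lead(21x⁶ − 23x⁵ − 10x⁴ − 54x³ − 27x² − 8x − 3) ÷ lead(D) = 21x⁶ ÷ −3x³ = −7x³. Subtract (−7x³)·D = 21x⁶ − 35x⁵ + 7x⁴ − 56x³. Remainder: 12x⁵ − 17x⁴ + 2x³ − 27x² − 8x − 3.
Step 2: lead(12x⁵ − 17x⁴ + 2x³ − 27x² − 8x − 3) ÷ lead(D) = 12x⁵ ÷ −3x³ = −4x². Subtract (−4x²)·D = 12x⁵ − 20x⁴ + 4x³ − 32x². Remainder: 3x⁴ − 2x³ + 5x² − 8x − 3.
Step 3: lead(3x⁴ − 2x³ + 5x² − 8x − 3) ÷ lead(D) = 3x⁴ ÷ −3x³ = −x. Subtract (−x)·D = 3x⁴ − 5x³ + x² − 8x. Remainder: 3x³ + 4x² − 3.
Step 4: lead(3x³ + 4x² − 3) ÷ lead(D) = 3x³ ÷ −3x³ = −1. Subtract (−1)·D = 3x³ − 5x² + x − 8. Remainder: 9x² − x + 5.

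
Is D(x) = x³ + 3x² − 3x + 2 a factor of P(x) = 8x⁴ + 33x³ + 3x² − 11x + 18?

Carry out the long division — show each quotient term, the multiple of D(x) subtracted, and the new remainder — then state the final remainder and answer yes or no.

R(x) = 0, so D(x) is a factor of P(x). yes

Step 1: lead(8x⁴ + 33x³ + 3x² − 11x + 18) ÷ lead(D) = 8x⁴ ÷ x³ = 8x. Subtract (8x)·D = 8x⁴ + 24x³ − 24x² + 16x. Remainder: 9x³ + 27x² − 27x + 18.
Step 2: lead(9x³ + 27x² − 27x + 18) ÷ lead(D) = 9x³ ÷ x³ = 9. Subtract (9)·D = 9x³ + 27x² − 27x + 18. Remainder: 0.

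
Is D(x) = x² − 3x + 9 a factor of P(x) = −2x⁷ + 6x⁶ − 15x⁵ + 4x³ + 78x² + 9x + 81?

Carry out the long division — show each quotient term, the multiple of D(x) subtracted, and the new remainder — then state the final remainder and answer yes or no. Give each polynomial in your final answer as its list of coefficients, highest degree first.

R = [0], so D(x) is a factor of P(x). yes

Step 1: lead(−2x⁷ + 6x⁶ − 15x⁵ + 4x³ + 78x² + 9x + 81) ÷ lead(D) = −2x⁷ ÷ x² = −2x⁵. Subtract (−2x⁵)·D = −2x⁷ + 6x⁶ − 18x⁵. Remainder: 3x⁵ + 4x³ + 78x² + 9x + 81.
Step 2: lead(3x⁵ + 4x³ + 78x² + 9x + 81) ÷ lead(D) = 3x⁵ ÷ x² = 3x³. Subtract (3x³)·D = 3x⁵ − 9x⁴ + 27x³. Remainder: 9x⁴ − 23x³ + 78x² + 9x + 81.
Step 3: lead(9x⁴ − 23x³ + 78x² + 9x + 81) ÷ lead(D) = 9x⁴ ÷ x² = 9x². Subtract (9x²)·D = 9x⁴ − 27x³ + 81x². Remainder: 4x³ − 3x² + 9x + 81.
Step 4: lead(4x³ − 3x² + 9x + 81) ÷ lead(D) = 4x³ ÷ x² = 4x. Subtract (4x)·D = 4x³ − 12x² + 36x. Remainder: 9x² − 27x + 81.
Step 5: lead(9x² − 27x + 81) ÷ lead(D) = 9x² ÷ x² = 9. Subtract (9)·D = 9x² − 27x + 81. Remainder: 0.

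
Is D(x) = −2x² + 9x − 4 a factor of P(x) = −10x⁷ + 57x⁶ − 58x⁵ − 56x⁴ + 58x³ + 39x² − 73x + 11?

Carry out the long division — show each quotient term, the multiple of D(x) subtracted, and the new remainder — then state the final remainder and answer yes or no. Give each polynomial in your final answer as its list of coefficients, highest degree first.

R = [-8, -9], so D(x) is not a factor of P(x). no

Step 1: lead(−10x⁷ + 57x⁶ − 58x⁵ − 56x⁴ + 58x³ + 39x² − 73x + 11) ÷ lead(D) = −10x⁷ ÷ −2x² = 5x⁵. Subtract (5x⁵)·D = −10x⁷ + 45x⁶ − 20x⁵. Remainder: 12x⁶ − 38x⁵ − 56x⁴ + 58x³ + 39x² − 73x + 11.
Step 2: lead(12x⁶ − 38x⁵ − 56x⁴ + 58x³ + 39x² − 73x + 11) ÷ lead(D) = 12x⁶ ÷ −2x² = −6x⁴. Subtract (−6x⁴)·D = 12x⁶ − 54x⁵ + 24x⁴. Remainder: 16x⁵ − 80x⁴ + 58x³ + 39x² − 73x + 11.
Step 3: lead(16x⁵ − 80x⁴ + 58x³ + 39x² − 73x + 11) ÷ lead(D) = 16x⁵ ÷ −2x² = −8x³. Subtract (−8x³)·D = 16x⁵ − 72x⁴ + 32x³. Remainder: −8x⁴ + 26x³ + 39x² − 73x + 11.
Step 4: lead(−8x⁴ + 26x³ + 39x² − 73x + 11) ÷ lead(D) = −8x⁴ ÷ −2x² = 4x². Subtract (4x²)·D = −8x⁴ + 36x³ − 16x². Remainder: −10x³ + 55x² − 73x + 11.
Step 5: lead(−10x³ + 55x² − 73x + 11) ÷ lead(D) = −10x³ ÷ −2x² = 5x. Subtract (5x)·D = −10x³ + 45x² − 20x. Remainder: 10x² − 53x + 11.
Step 6: lead(10x² − 53x + 11) ÷ lead(D) = 10x² ÷ −2x² = −5. Subtract (−5)·D = 10x² − 45x + 20. Remainder: −8x − 9.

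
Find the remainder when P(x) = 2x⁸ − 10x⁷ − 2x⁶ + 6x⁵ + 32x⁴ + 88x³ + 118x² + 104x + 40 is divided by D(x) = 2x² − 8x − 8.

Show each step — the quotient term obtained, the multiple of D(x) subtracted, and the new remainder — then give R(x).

R(x) = 0

Step 1: lead(2x⁸ − 10x⁷ − 2x⁶ + 6x⁵ + 32x⁴ + 88x³ + 118x² + 104x + 40) ÷ lead(D) = 2x⁸ ÷ 2x² = x⁶. Subtract (x⁶)·D = 2x⁸ − 8x⁷ − 8x⁶. Remainder: −2x⁷ + 6x⁶ + 6x⁵ + 32x⁴ + 88x³ + 118x² + 104x + 40.
Step 2: lead(−2x⁷ + 6x⁶ + 6x⁵ + 32x⁴ + 88x³ + 118x² + 104x + 40) ÷ lead(D) = −2x⁷ ÷ 2x² = −x⁵. Subtract (−x⁵)·D = −2x⁷ + 8x⁶ + 8x⁵. Remainder: −2x⁶ − 2x⁵ + 32x⁴ + 88x³ + 118x² + 104x + 40.
Step 3: lead(−2x⁶ − 2x⁵ + 32x⁴ + 88x³ + 118x² + 104x + 40) ÷ lead(D) = −2x⁶ ÷ 2x² = −x⁴. Subtract (−x⁴)·D = −2x⁶ + 8x⁵ + 8x⁴. Remainder: −10x⁵ + 24x⁴ + 88x³ + 118x² + 104x + 40.
Step 4: lead(−10x⁵ + 24x⁴ + 88x³ + 118x² + 104x + 40) ÷ lead(D) = −10x⁵ ÷ 2x² = −5x³. Subtract (−5x³)·D = −10x⁵ + 40x⁴ + 40x³. Remainder: −16x⁴ + 48x³ + 118x² + 104x + 40.
Step 5: lead(−16x⁴ + 48x³ + 118x² + 104x + 40) ÷ lead(D) = −16x⁴ ÷ 2x² = −8x². Subtract (−8x²)·D = −16x⁴ + 64x³ + 64x². Remainder: −16x³ + 54x² + 104x + 40.
Step 6: lead(−16x³ + 54x² + 104x + 40) ÷ lead(D) = −16x³ ÷ 2x² = −8x. Subtract (−8x)·D = −16x³ + 64x² + 64x. Remainder: −10x² + 40x + 40.
Step 7: lead(−10x² + 40x + 40) ÷ lead(D) = −10x² ÷ 2x² = −5. Subtract (−5)·D = −10x² + 40x + 40. Remainder: 0.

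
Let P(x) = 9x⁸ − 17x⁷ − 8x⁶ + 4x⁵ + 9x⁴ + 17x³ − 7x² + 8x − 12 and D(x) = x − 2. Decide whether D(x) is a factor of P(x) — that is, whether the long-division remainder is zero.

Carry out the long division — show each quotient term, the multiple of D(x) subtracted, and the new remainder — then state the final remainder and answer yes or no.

Step 1: lead(9x⁸ − 17x⁷ − 8x⁶ + 4x⁵ + 9x⁴ + 17x³ − 7x² + 8x − 12) ÷ lead(D) = 9x⁸ ÷ x = 9x⁷. Subtract (9x⁷)·D = 9x⁸ − 18x⁷. Remainder: x⁷ − 8x⁶ + 4x⁵ + 9x⁴ + 17x³ − 7x² + 8x − 12.
Step 2: lead(x⁷ − 8x⁶ + 4x⁵ + 9x⁴ + 17x³ − 7x² + 8x − 12) ÷ lead(D) = x⁷ ÷ x = x⁶. Subtract (x⁶)·D = x⁷ − 2x⁶. Remainder: −6x⁶ + 4x⁵ + 9x⁴ + 17x³ − 7x² + 8x − 12.
Step 3: lead(−6x⁶ + 4x⁵ + 9x⁴ + 17x³ − 7x² + 8x − 12) ÷ lead(D) = −6x⁶ ÷ x = −6x⁵. Subtract (−6x⁵)·D = −6x⁶ + 12x⁵. Remainder: −8x⁵ + 9x⁴ + 17x³ − 7x² + 8x − 12.
Step 4: lead(−8x⁵ + 9x⁴ + 17x³ − 7x² + 8x − 12) ÷ lead(D) = −8x⁵ ÷ x = −8x⁴. Subtract (−8x⁴)·D = −8x⁵ + 16x⁴. Remainder: −7x⁴ + 17x³ − 7x² + 8x − 12.
Step 5: lead(−7x⁴ + 17x³ − 7x² + 8x − 12) ÷ lead(D) = −7x⁴ ÷ x = −7x³. Subtract (−7x³)·D = −7x⁴ + 14x³. Remainder: 3x³ − 7x² + 8x − 12.
Step 6: lead(3x³ − 7x² + 8x − 12) ÷ lead(D) = 3x³ ÷ x = 3x². Subtract (3x²)·D = 3x³ − 6x². Remainder: −x² + 8x − 12.
Step 7: lead(−x² + 8x − 12) ÷ lead(D) = −x² ÷ x = −x. Subtract (−x)·D = −x² + 2x. Remainder: 6x − 12.
Step 8: lead(6x − 12) ÷ lead(D) = 6x ÷ x = 6. Subtract (6)·D = 6x − 12. Remainder: 0.

R(x) = 0, so D(x) is a factor of P(x). yes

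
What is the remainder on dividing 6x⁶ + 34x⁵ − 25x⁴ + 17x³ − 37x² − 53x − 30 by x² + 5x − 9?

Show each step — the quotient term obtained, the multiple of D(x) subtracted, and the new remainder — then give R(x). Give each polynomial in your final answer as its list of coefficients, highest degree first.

Step 1: lead(6x⁶ + 34x⁵ − 25x⁴ + 17x³ − 37x² − 53x − 30) ÷ lead(D) = 6x⁶ ÷ x² = 6x⁴. Subtract (6x⁴)·D = 6x⁶ + 30x⁵ − 54x⁴. Remainder: 4x⁵ + 29x⁴ + 17x³ − 37x² − 53x − 30.
Step 2: lead(4x⁵ + 29x⁴ + 17x³ − 37x² − 53x − 30) ÷ lead(D) = 4x⁵ ÷ x² = 4x³. Subtract (4x³)·D = 4x⁵ + 20x⁴ − 36x³. Remainder: 9x⁴ + 53x³ − 37x² − 53x − 30.
Step 3: lead(9x⁴ + 53x³ − 37x² − 53x − 30) ÷ lead(D) = 9x⁴ ÷ x² = 9x². Subtract (9x²)·D = 9x⁴ + 45x³ − 81x². Remainder: 8x³ + 44x² − 53x − 30.
Step 4: lead(8x³ + 44x² − 53x − 30) ÷ lead(D) = 8x³ ÷ x² = 8x. Subtract (8x)·D = 8x³ + 40x² − 72x. Remainder: 4x² + 19x − 30.
Step 5: lead(4x² + 19x − 30) ÷ lead(D) = 4x² ÷ x² = 4. Subtract (4)·D = 4x² + 20x − 36. Remainder: −x + 6.

R = [-1, 6]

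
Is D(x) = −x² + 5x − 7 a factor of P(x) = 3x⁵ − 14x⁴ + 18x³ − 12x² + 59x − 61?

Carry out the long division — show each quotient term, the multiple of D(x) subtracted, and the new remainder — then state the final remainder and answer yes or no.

Step 1: lead(3x⁵ − 14x⁴ + 18x³ − 12x² + 59x − 61) ÷ lead(D) = 3x⁵ ÷ −x² = −3x³. Subtract (−3x³)·D = 3x⁵ − 15x⁴ + 21x³. Remainder: x⁴ − 3x³ − 12x² + 59x − 61.
Step 2: lead(x⁴ − 3x³ − 12x² + 59x − 61) ÷ lead(D) = x⁴ ÷ −x² = −x². Subtract (−x²)·D = x⁴ − 5x³ + 7x². Remainder: 2x³ − 19x² + 59x − 61.
Step 3: lead(2x³ − 19x² + 59x − 61) ÷ lead(D) = 2x³ ÷ −x² = −2x. Subtract (−2x)·D = 2x³ − 10x² + 14x. Remainder: −9x² + 45x − 61.
Step 4: lead(−9x² + 45x − 61) ÷ lead(D) = −9x² ÷ −x² = 9. Subtract (9)·D = −9x² + 45x − 63. Remainder: 2.

R(x) = 2, so D(x) is not a factor of P(x). no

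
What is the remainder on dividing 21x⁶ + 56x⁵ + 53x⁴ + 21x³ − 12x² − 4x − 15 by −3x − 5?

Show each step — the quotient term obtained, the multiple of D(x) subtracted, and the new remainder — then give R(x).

R(x) = 0

Step 1: lead(21x⁶ + 56x⁵ + 53x⁴ + 21x³ − 12x² − 4x − 15) ÷ lead(D) = 21x⁶ ÷ −3x = −7x⁵. Subtract (−7x⁵)·D = 21x⁶ + 35x⁵. Remainder: 21x⁵ + 53x⁴ + 21x³ − 12x² − 4x − 15.
Step 2: lead(21x⁵ + 53x⁴ + 21x³ − 12x² − 4x − 15) ÷ lead(D) = 21x⁵ ÷ −3x = −7x⁴. Subtract (−7x⁴)·D = 21x⁵ + 35x⁴. Remainder: 18x⁴ + 21x³ − 12x² − 4x − 15.
Step 3: lead(18x⁴ + 21x³ − 12x² − 4x − 15) ÷ lead(D) = 18x⁴ ÷ −3x = −6x³. Subtract (−6x³)·D = 18x⁴ + 30x³. Remainder: −9x³ − 12x² − 4x − 15.
Step 4: lead(−9x³ − 12x² − 4x − 15) ÷ lead(D) = −9x³ ÷ −3x = 3x². Subtract (3x²)·D = −9x³ − 15x². Remainder: 3x² − 4x − 15.
Step 5: lead(3x² − 4x − 15) ÷ lead(D) = 3x² ÷ −3x = −x. Subtract (−x)·D = 3x² + 5x. Remainder: −9x − 15.
Step 6: lead(−9x − 15) ÷ lead(D) = −9x ÷ −3x = 3. Subtract (3)·D = −9x − 15. Remainder: 0.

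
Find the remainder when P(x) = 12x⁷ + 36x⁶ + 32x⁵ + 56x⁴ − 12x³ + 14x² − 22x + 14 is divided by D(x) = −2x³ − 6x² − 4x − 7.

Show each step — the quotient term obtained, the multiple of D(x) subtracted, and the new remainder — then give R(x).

Step 1: lead(12x⁷ + 36x⁶ + 32x⁵ + 56x⁴ − 12x³ + 14x² − 22x + 14) ÷ lead(D) = 12x⁷ ÷ −2x³ = −6x⁴. Subtract (−6x⁴)·D = 12x⁷ + 36x⁶ + 24x⁵ + 42x⁴. Remainder: 8x⁵ + 14x⁴ − 12x³ + 14x² − 22x + 14.
Step 2: lead(8x⁵ + 14x⁴ − 12x³ + 14x² − 22x + 14) ÷ lead(D) = 8x⁵ ÷ −2x³ = −4x². Subtract (−4x²)·D = 8x⁵ + 24x⁴ + 16x³ + 28x². Remainder: −10x⁴ − 28x³ − 14x² − 22x + 14.
Step 3: lead(−10x⁴ − 28x³ − 14x² − 22x + 14) ÷ lead(D) = −10x⁴ ÷ −2x³ = 5x. Subtract (5x)·D = −10x⁴ − 30x³ − 20x² − 35x. Remainder: 2x³ + 6x² + 13x + 14.
Step 4: lead(2x³ + 6x² + 13x + 14) ÷ lead(D) = 2x³ ÷ −2x³ = −1. Subtract (−1)·D = 2x³ + 6x² + 4x + 7. Remainder: 9x + 7.

R(x) = 9x + 7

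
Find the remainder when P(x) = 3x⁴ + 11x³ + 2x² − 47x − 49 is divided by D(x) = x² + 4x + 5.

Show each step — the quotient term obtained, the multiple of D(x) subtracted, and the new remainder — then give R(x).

R(x) = −6x − 4

Step 1: lead(3x⁴ + 11x³ + 2x² − 47x − 49) ÷ lead(D) = 3x⁴ ÷ x² = 3x². Subtract (3x²)·D = 3x⁴ + 12x³ + 15x². Remainder: −x³ − 13x² − 47x − 49.
Step 2: lead(−x³ − 13x² − 47x − 49) ÷ lead(D) = −x³ ÷ x² = −x. Subtract (−x)·D = −x³ − 4x² − 5x. Remainder: −9x² − 42x − 49.
Step 3: lead(−9x² − 42x − 49) ÷ lead(D) = −9x² ÷ x² = −9. Subtract (−9)·D = −9x² − 36x − 45. Remainder: −6x − 4.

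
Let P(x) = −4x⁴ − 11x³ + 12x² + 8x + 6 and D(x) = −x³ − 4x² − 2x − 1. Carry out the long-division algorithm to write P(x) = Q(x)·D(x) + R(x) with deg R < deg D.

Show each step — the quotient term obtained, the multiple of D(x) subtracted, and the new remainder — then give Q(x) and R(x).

Q(x) = 4x − 5; R(x) = 2x + 1

Step 1: lead(−4x⁴ − 11x³ + 12x² + 8x + 6) ÷ lead(D) = −4x⁴ ÷ −x³ = 4x. Subtract (4x)·D = −4x⁴ − 16x³ − 8x² − 4x. Remainder: 5x³ + 20x² + 12x + 6.
Step 2: lead(5x³ + 20x² + 12x + 6) ÷ lead(D) = 5x³ ÷ −x³ = −5. Subtract (−5)·D = 5x³ + 20x² + 10x + 5. Remainder: 2x + 1.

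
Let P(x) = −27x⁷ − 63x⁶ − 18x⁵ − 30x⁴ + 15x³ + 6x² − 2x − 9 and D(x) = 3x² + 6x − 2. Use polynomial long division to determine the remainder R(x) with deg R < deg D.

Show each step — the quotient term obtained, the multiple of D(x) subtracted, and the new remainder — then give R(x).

Step 1: lead(−27x⁷ − 63x⁶ − 18x⁵ − 30x⁴ + 15x³ + 6x² − 2x − 9) ÷ lead(D) = −27x⁷ ÷ 3x² = −9x⁵. Subtract (−9x⁵)·D = −27x⁷ − 54x⁶ + 18x⁵. Remainder: −9x⁶ − 36x⁵ − 30x⁴ + 15x³ + 6x² − 2x − 9.
Step 2: lead(−9x⁶ − 36x⁵ − 30x⁴ + 15x³ + 6x² − 2x − 9) ÷ lead(D) = −9x⁶ ÷ 3x² = −3x⁴. Subtract (−3x⁴)·D = −9x⁶ − 18x⁵ + 6x⁴. Remainder: −18x⁵ − 36x⁴ + 15x³ + 6x² − 2x − 9.
Step 3: lead(−18x⁵ − 36x⁴ + 15x³ + 6x² − 2x − 9) ÷ lead(D) = −18x⁵ ÷ 3x² = −6x³. Subtract (−6x³)·D = −18x⁵ − 36x⁴ + 12x³. Remainder: 3x³ + 6x² − 2x − 9.
Step 4: lead(3x³ + 6x² − 2x − 9) ÷ lead(D) = 3x³ ÷ 3x² = x. Subtract (x)·D = 3x³ + 6x² − 2x. Remainder: −9.

R(x) = −9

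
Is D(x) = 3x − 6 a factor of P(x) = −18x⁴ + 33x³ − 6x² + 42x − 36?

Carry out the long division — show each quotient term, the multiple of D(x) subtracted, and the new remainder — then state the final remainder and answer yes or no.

Step 1: lead(−18x⁴ + 33x³ − 6x² + 42x − 36) ÷ lead(D) = −18x⁴ ÷ 3x = −6x³. Subtract (−6x³)·D = −18x⁴ + 36x³. Remainder: −3x³ − 6x² + 42x − 36.
Step 2: lead(−3x³ − 6x² + 42x − 36) ÷ lead(D) = −3x³ ÷ 3x = −x². Subtract (−x²)·D = −3x³ + 6x². Remainder: −12x² + 42x − 36.
Step 3: lead(−12x² + 42x − 36) ÷ lead(D) = −12x² ÷ 3x = −4x. Subtract (−4x)·D = −12x² + 24x. Remainder: 18x − 36.
Step 4: lead(18x − 36) ÷ lead(D) = 18x ÷ 3x = 6. Subtract (6)·D = 18x − 36. Remainder: 0.

R(x) = 0, so D(x) is a factor of P(x). yes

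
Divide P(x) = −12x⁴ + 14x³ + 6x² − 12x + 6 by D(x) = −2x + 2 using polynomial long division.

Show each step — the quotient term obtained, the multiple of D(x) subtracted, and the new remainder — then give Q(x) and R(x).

Q(x) = 6x³ − x² − 4x + 2; R(x) = 2

Step 1: lead(−12x⁴ + 14x³ + 6x² − 12x + 6) ÷ lead(D) = −12x⁴ ÷ −2x = 6x³. Subtract (6x³)·D = −12x⁴ + 12x³. Remainder: 2x³ + 6x² − 12x + 6.
Step 2: lead(2x³ + 6x² − 12x + 6) ÷ lead(D) = 2x³ ÷ −2x = −x². Subtract (−x²)·D = 2x³ − 2x². Remainder: 8x² − 12x + 6.
Step 3: lead(8x² − 12x + 6) ÷ lead(D) = 8x² ÷ −2x = −4x. Subtract (−4x)·D = 8x² − 8x. Remainder: −4x + 6.
Step 4: lead(−4x + 6) ÷ lead(D) = −4x ÷ −2x = 2. Subtract (2)·D = −4x + 4. Remainder: 2.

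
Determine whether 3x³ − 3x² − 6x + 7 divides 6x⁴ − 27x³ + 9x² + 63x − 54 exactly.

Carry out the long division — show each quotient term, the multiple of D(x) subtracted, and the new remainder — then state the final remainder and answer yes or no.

R(x) = 7x − 5, so D(x) is not a factor of P(x). no

Step 1: lead(6x⁴ − 27x³ + 9x² + 63x − 54) ÷ lead(D) = 6x⁴ ÷ 3x³ = 2x. Subtract (2x)·D = 6x⁴ − 6x³ − 12x² + 14x. Remainder: −21x³ + 21x² + 49x − 54.
Step 2: lead(−21x³ + 21x² + 49x − 54) ÷ lead(D) = −21x³ ÷ 3x³ = −7. Subtract (−7)·D = −21x³ + 21x² + 42x − 49. Remainder: 7x − 5.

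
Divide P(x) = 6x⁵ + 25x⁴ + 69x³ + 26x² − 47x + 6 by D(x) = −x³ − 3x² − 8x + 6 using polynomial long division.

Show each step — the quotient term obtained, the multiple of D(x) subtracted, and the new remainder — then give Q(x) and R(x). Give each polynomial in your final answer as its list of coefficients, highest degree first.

Q = [-6, -7, 0]; R = [6, -5, 6]

Step 1: lead(6x⁵ + 25x⁴ + 69x³ + 26x² − 47x + 6) ÷ lead(D) = 6x⁵ ÷ −x³ = −6x². Subtract (−6x²)·D = 6x⁵ + 18x⁴ + 48x³ − 36x². Remainder: 7x⁴ + 21x³ + 62x² − 47x + 6.
Step 2: lead(7x⁴ + 21x³ + 62x² − 47x + 6) ÷ lead(D) = 7x⁴ ÷ −x³ = −7x. Subtract (−7x)·D = 7x⁴ + 21x³ + 56x² − 42x. Remainder: 6x² − 5x + 6.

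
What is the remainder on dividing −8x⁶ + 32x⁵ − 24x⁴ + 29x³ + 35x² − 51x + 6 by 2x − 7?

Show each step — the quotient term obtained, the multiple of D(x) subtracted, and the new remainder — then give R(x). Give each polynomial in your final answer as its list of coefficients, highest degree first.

R = [-1]

Step 1: lead(−8x⁶ + 32x⁵ − 24x⁴ + 29x³ + 35x² − 51x + 6) ÷ lead(D) = −8x⁶ ÷ 2x = −4x⁵. Subtract (−4x⁵)·D = −8x⁶ + 28x⁵. Remainder: 4x⁵ − 24x⁴ + 29x³ + 35x² − 51x + 6.
Step 2: lead(4x⁵ − 24x⁴ + 29x³ + 35x² − 51x + 6) ÷ lead(D) = 4x⁵ ÷ 2x = 2x⁴. Subtract (2x⁴)·D = 4x⁵ − 14x⁴. Remainder: −10x⁴ + 29x³ + 35x² − 51x + 6.
Step 3: lead(−10x⁴ + 29x³ + 35x² − 51x + 6) ÷ lead(D) = −10x⁴ ÷ 2x = −5x³. Subtract (−5x³)·D = −10x⁴ + 35x³. Remainder: −6x³ + 35x² − 51x + 6.
Step 4: lead(−6x³ + 35x² − 51x + 6) ÷ lead(D) = −6x³ ÷ 2x = −3x². Subtract (−3x²)·D = −6x³ + 21x². Remainder: 14x² − 51x + 6.
Step 5: lead(14x² − 51x + 6) ÷ lead(D) = 14x² ÷ 2x = 7x. Subtract (7x)·D = 14x² − 49x. Remainder: −2x + 6.
Step 6: lead(−2x + 6) ÷ lead(D) = −2x ÷ 2x = −1. Subtract (−1)·D = −2x + 7. Remainder: −1.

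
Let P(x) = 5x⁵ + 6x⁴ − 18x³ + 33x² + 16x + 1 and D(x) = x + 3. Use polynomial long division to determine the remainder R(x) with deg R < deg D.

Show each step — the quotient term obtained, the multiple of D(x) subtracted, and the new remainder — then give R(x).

R(x) = 7

Step 1: lead(5x⁵ + 6x⁴ − 18x³ + 33x² + 16x + 1) ÷ lead(D) = 5x⁵ ÷ x = 5x⁴. Subtract (5x⁴)·D = 5x⁵ + 15x⁴. Remainder: −9x⁴ − 18x³ + 33x² + 16x + 1.
Step 2: lead(−9x⁴ − 18x³ + 33x² + 16x + 1) ÷ lead(D) = −9x⁴ ÷ x = −9x³. Subtract (−9x³)·D = −9x⁴ − 27x³. Remainder: 9x³ + 33x² + 16x + 1.
Step 3: lead(9x³ + 33x² + 16x + 1) ÷ lead(D) = 9x³ ÷ x = 9x². Subtract (9x²)·D = 9x³ + 27x². Remainder: 6x² + 16x + 1.
Step 4: lead(6x² + 16x + 1) ÷ lead(D) = 6x² ÷ x = 6x. Subtract (6x)·D = 6x² + 18x. Remainder: −2x + 1.
Step 5: lead(−2x + 1) ÷ lead(D) = −2x ÷ x = −2. Subtract (−2)·D = −2x − 6. Remainder: 7.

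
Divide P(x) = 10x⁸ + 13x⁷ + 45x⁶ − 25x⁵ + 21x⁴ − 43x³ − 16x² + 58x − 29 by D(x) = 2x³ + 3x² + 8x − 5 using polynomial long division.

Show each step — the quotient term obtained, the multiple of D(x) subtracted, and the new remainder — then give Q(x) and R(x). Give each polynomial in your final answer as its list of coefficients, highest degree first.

Step 1: lead(10x⁸ + 13x⁷ + 45x⁶ − 25x⁵ + 21x⁴ − 43x³ − 16x² + 58x − 29) ÷ lead(D) = 10x⁸ ÷ 2x³ = 5x⁵. Subtract (5x⁵)·D = 10x⁸ + 15x⁷ + 40x⁶ − 25x⁵. Remainder: −2x⁷ + 5x⁶ + 21x⁴ − 43x³ − 16x² + 58x − 29.
Step 2: lead(−2x⁷ + 5x⁶ + 21x⁴ − 43x³ − 16x² + 58x − 29) ÷ lead(D) = −2x⁷ ÷ 2x³ = −x⁴. Subtract (−x⁴)·D = −2x⁷ − 3x⁶ − 8x⁵ + 5x⁴. Remainder: 8x⁶ + 8x⁵ + 16x⁴ − 43x³ − 16x² + 58x − 29.
Step 3: lead(8x⁶ + 8x⁵ + 16x⁴ − 43x³ − 16x² + 58x − 29) ÷ lead(D) = 8x⁶ ÷ 2x³ = 4x³. Subtract (4x³)·D = 8x⁶ + 12x⁵ + 32x⁴ − 20x³. Remainder: −4x⁵ − 16x⁴ − 23x³ − 16x² + 58x − 29.
Step 4: lead(−4x⁵ − 16x⁴ − 23x³ − 16x² + 58x − 29) ÷ lead(D) = −4x⁵ ÷ 2x³ = −2x². Subtract (−2x²)·D = −4x⁵ − 6x⁴ − 16x³ + 10x². Remainder: −10x⁴ − 7x³ − 26x² + 58x − 29.
Step 5: lead(−10x⁴ − 7x³ − 26x² + 58x − 29) ÷ lead(D) = −10x⁴ ÷ 2x³ = −5x. Subtract (−5x)·D = −10x⁴ − 15x³ − 40x² + 25x. Remainder: 8x³ + 14x² + 33x − 29.
Step 6: lead(8x³ + 14x² + 33x − 29) ÷ lead(D) = 8x³ ÷ 2x³ = 4. Subtract (4)·D = 8x³ + 12x² + 32x − 20. Remainder: 2x² + x − 9.

Q = [5, -1, 4, -2, -5, 4]; R = [2, 1, -9]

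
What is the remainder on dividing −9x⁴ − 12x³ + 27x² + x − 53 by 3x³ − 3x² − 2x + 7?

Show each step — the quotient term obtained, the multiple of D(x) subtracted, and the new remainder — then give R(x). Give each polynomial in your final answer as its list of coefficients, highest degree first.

R = [8, -4]

Step 1: lead(−9x⁴ − 12x³ + 27x² + x − 53) ÷ lead(D) = −9x⁴ ÷ 3x³ = −3x. Subtract (−3x)·D = −9x⁴ + 9x³ + 6x² − 21x. Remainder: −21x³ + 21x² + 22x − 53.
Step 2: lead(−21x³ + 21x² + 22x − 53) ÷ lead(D) = −21x³ ÷ 3x³ = −7. Subtract (−7)·D = −21x³ + 21x² + 14x − 49. Remainder: 8x − 4.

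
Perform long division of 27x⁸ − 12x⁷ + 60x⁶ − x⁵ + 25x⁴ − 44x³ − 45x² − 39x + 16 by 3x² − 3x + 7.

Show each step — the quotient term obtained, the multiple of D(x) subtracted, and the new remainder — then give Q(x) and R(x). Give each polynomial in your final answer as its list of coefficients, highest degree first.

Step 1: lead(27x⁸ − 12x⁷ + 60x⁶ − x⁵ + 25x⁴ − 44x³ − 45x² − 39x + 16) ÷ lead(D) = 27x⁸ ÷ 3x² = 9x⁶. Subtract (9x⁶)·D = 27x⁸ − 27x⁷ + 63x⁶. Remainder: 15x⁷ − 3x⁶ − x⁵ + 25x⁴ − 44x³ − 45x² − 39x + 16.
Step 2: lead(15x⁷ − 3x⁶ − x⁵ + 25x⁴ − 44x³ − 45x² − 39x + 16) ÷ lead(D) = 15x⁷ ÷ 3x² = 5x⁵. Subtract (5x⁵)·D = 15x⁷ − 15x⁶ + 35x⁵. Remainder: 12x⁶ − 36x⁵ + 25x⁴ − 44x³ − 45x² − 39x + 16.
Step 3: lead(12x⁶ − 36x⁵ + 25x⁴ − 44x³ − 45x² − 39x + 16) ÷ lead(D) = 12x⁶ ÷ 3x² = 4x⁴. Subtract (4x⁴)·D = 12x⁶ − 12x⁵ + 28x⁴. Remainder: −24x⁵ − 3x⁴ − 44x³ − 45x² − 39x + 16.
Step 4: lead(−24x⁵ − 3x⁴ − 44x³ − 45x² − 39x + 16) ÷ lead(D) = −24x⁵ ÷ 3x² = −8x³. Subtract (−8x³)·D = −24x⁵ + 24x⁴ − 56x³. Remainder: −27x⁴ + 12x³ − 45x² − 39x + 16.
Step 5: lead(−27x⁴ + 12x³ − 45x² − 39x + 16) ÷ lead(D) = −27x⁴ ÷ 3x² = −9x². Subtract (−9x²)·D = −27x⁴ + 27x³ − 63x². Remainder: −15x³ + 18x² − 39x + 16.
Step 6: lead(−15x³ + 18x² − 39x + 16) ÷ lead(D) = −15x³ ÷ 3x² = −5x. Subtract (−5x)·D = −15x³ + 15x² − 35x. Remainder: 3x² − 4x + 16.
Step 7: lead(3x² − 4x + 16) ÷ lead(D) = 3x² ÷ 3x² = 1. Subtract (1)·D = 3x² − 3x + 7. Remainder: −x + 9.

Q = [9, 5, 4, -8, -9, -5, 1]; R = [-1, 9]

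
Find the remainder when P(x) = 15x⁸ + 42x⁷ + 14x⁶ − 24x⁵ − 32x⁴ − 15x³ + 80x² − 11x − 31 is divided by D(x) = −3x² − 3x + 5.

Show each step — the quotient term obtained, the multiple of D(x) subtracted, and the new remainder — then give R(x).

Step 1: lead(15x⁸ + 42x⁷ + 14x⁶ − 24x⁵ − 32x⁴ − 15x³ + 80x² − 11x − 31) ÷ lead(D) = 15x⁸ ÷ −3x² = −5x⁶. Subtract (−5x⁶)·D = 15x⁸ + 15x⁷ − 25x⁶. Remainder: 27x⁷ + 39x⁶ − 24x⁵ − 32x⁴ − 15x³ + 80x² − 11x − 31.
Step 2: lead(27x⁷ + 39x⁶ − 24x⁵ − 32x⁴ − 15x³ + 80x² − 11x − 31) ÷ lead(D) = 27x⁷ ÷ −3x² = −9x⁵. Subtract (−9x⁵)·D = 27x⁷ + 27x⁶ − 45x⁵. Remainder: 12x⁶ + 21x⁵ − 32x⁴ − 15x³ + 80x² − 11x − 31.
Step 3: lead(12x⁶ + 21x⁵ − 32x⁴ − 15x³ + 80x² − 11x − 31) ÷ lead(D) = 12x⁶ ÷ −3x² = −4x⁴. Subtract (−4x⁴)·D = 12x⁶ + 12x⁵ − 20x⁴. Remainder: 9x⁵ − 12x⁴ − 15x³ + 80x² − 11x − 31.
Step 4: lead(9x⁵ − 12x⁴ − 15x³ + 80x² − 11x − 31) ÷ lead(D) = 9x⁵ ÷ −3x² = −3x³. Subtract (−3x³)·D = 9x⁵ + 9x⁴ − 15x³. Remainder: −21x⁴ + 80x² − 11x − 31.
Step 5: lead(−21x⁴ + 80x² − 11x − 31) ÷ lead(D) = −21x⁴ ÷ −3x² = 7x². Subtract (7x²)·D = −21x⁴ − 21x³ + 35x². Remainder: 21x³ + 45x² − 11x − 31.
Step 6: lead(21x³ + 45x² − 11x − 31) ÷ lead(D) = 21x³ ÷ −3x² = −7x. Subtract (−7x)·D = 21x³ + 21x² − 35x. Remainder: 24x² + 24x − 31.
Step 7: lead(24x² + 24x − 31) ÷ lead(D) = 24x² ÷ −3x² = −8. Subtract (−8)·D = 24x² + 24x − 40. Remainder: 9.

R(x) = 9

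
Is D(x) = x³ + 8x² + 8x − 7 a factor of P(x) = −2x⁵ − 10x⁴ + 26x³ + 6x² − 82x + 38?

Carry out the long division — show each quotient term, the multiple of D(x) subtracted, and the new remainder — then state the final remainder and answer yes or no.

Step 1: lead(−2x⁵ − 10x⁴ + 26x³ + 6x² − 82x + 38) ÷ lead(D) = −2x⁵ ÷ x³ = −2x². Subtract (−2x²)·D = −2x⁵ − 16x⁴ − 16x³ + 14x². Remainder: 6x⁴ + 42x³ − 8x² − 82x + 38.
Step 2: lead(6x⁴ + 42x³ − 8x² − 82x + 38) ÷ lead(D) = 6x⁴ ÷ x³ = 6x. Subtract (6x)·D = 6x⁴ + 48x³ + 48x² − 42x. Remainder: −6x³ − 56x² − 40x + 38.
Step 3: lead(−6x³ − 56x² − 40x + 38) ÷ lead(D) = −6x³ ÷ x³ = −6. Subtract (−6)·D = −6x³ − 48x² − 48x + 42. Remainder: −8x² + 8x − 4.

R(x) = −8x² + 8x − 4, so D(x) is not a factor of P(x). no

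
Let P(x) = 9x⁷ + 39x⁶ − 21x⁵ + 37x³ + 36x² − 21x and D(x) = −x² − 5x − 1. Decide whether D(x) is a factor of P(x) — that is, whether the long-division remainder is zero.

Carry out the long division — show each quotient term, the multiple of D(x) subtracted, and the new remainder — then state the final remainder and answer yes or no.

Step 1: lead(9x⁷ + 39x⁶ − 21x⁵ + 37x³ + 36x² − 21x) ÷ lead(D) = 9x⁷ ÷ −x² = −9x⁵. Subtract (−9x⁵)·D = 9x⁷ + 45x⁶ + 9x⁵. Remainder: −6x⁶ − 30x⁵ + 37x³ + 36x² − 21x.
Step 2: lead(−6x⁶ − 30x⁵ + 37x³ + 36x² − 21x) ÷ lead(D) = −6x⁶ ÷ −x² = 6x⁴. Subtract (6x⁴)·D = −6x⁶ − 30x⁵ − 6x⁴. Remainder: 6x⁴ + 37x³ + 36x² − 21x.
Step 3: lead(6x⁴ + 37x³ + 36x² − 21x) ÷ lead(D) = 6x⁴ ÷ −x² = −6x². Subtract (−6x²)·D = 6x⁴ + 30x³ + 6x². Remainder: 7x³ + 30x² − 21x.
Step 4: lead(7x³ + 30x² − 21x) ÷ lead(D) = 7x³ ÷ −x² = −7x. Subtract (−7x)·D = 7x³ + 35x² + 7x. Remainder: −5x² − 28x.
Step 5: lead(−5x² − 28x) ÷ lead(D) = −5x² ÷ −x² = 5. Subtract (5)·D = −5x² − 25x − 5. Remainder: −3x + 5.

R(x) = −3x + 5, so D(x) is not a factor of P(x). no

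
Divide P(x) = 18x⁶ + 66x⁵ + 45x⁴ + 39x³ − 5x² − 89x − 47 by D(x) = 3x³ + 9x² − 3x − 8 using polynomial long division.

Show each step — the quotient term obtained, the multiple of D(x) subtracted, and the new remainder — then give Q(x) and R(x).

Q(x) = 6x³ + 4x² + 9x + 6; R(x) = x + 1

Step 1: lead(18x⁶ + 66x⁵ + 45x⁴ + 39x³ − 5x² − 89x − 47) ÷ lead(D) = 18x⁶ ÷ 3x³ = 6x³. Subtract (6x³)·D = 18x⁶ + 54x⁵ − 18x⁴ − 48x³. Remainder: 12x⁵ + 63x⁴ + 87x³ − 5x² − 89x − 47.
Step 2: lead(12x⁵ + 63x⁴ + 87x³ − 5x² − 89x − 47) ÷ lead(D) = 12x⁵ ÷ 3x³ = 4x². Subtract (4x²)·D = 12x⁵ + 36x⁴ − 12x³ − 32x². Remainder: 27x⁴ + 99x³ + 27x² − 89x − 47.
Step 3: lead(27x⁴ + 99x³ + 27x² − 89x − 47) ÷ lead(D) = 27x⁴ ÷ 3x³ = 9x. Subtract (9x)·D = 27x⁴ + 81x³ − 27x² − 72x. Remainder: 18x³ + 54x² − 17x − 47.
Step 4: lead(18x³ + 54x² − 17x − 47) ÷ lead(D) = 18x³ ÷ 3x³ = 6. Subtract (6)·D = 18x³ + 54x² − 18x − 48. Remainder: x + 1.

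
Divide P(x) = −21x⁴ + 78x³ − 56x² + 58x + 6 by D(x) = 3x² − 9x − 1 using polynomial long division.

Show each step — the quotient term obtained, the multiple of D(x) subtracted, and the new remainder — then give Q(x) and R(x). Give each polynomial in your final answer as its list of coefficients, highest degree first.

Q = [-7, 5, -6]; R = [9, 0]

Step 1: lead(−21x⁴ + 78x³ − 56x² + 58x + 6) ÷ lead(D) = −21x⁴ ÷ 3x² = −7x². Subtract (−7x²)·D = −21x⁴ + 63x³ + 7x². Remainder: 15x³ − 63x² + 58x + 6.
Step 2: lead(15x³ − 63x² + 58x + 6) ÷ lead(D) = 15x³ ÷ 3x² = 5x. Subtract (5x)·D = 15x³ − 45x² − 5x. Remainder: −18x² + 63x + 6.
Step 3: lead(−18x² + 63x + 6) ÷ lead(D) = −18x² ÷ 3x² = −6. Subtract (−6)·D = −18x² + 54x + 6. Remainder: 9x.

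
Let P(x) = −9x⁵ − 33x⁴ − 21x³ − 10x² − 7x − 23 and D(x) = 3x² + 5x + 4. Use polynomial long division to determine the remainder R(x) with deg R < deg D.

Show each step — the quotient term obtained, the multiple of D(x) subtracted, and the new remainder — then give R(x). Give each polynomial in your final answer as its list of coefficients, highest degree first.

R = [5]

Step 1: lead(−9x⁵ − 33x⁴ − 21x³ − 10x² − 7x − 23) ÷ lead(D) = −9x⁵ ÷ 3x² = −3x³. Subtract (−3x³)·D = −9x⁵ − 15x⁴ − 12x³. Remainder: −18x⁴ − 9x³ − 10x² − 7x − 23.
Step 2: lead(−18x⁴ − 9x³ − 10x² − 7x − 23) ÷ lead(D) = −18x⁴ ÷ 3x² = −6x². Subtract (−6x²)·D = −18x⁴ − 30x³ − 24x². Remainder: 21x³ + 14x² − 7x − 23.
Step 3: lead(21x³ + 14x² − 7x − 23) ÷ lead(D) = 21x³ ÷ 3x² = 7x. Subtract (7x)·D = 21x³ + 35x² + 28x. Remainder: −21x² − 35x − 23.
Step 4: lead(−21x² − 35x − 23) ÷ lead(D) = −21x² ÷ 3x² = −7. Subtract (−7)·D = −21x² − 35x − 28. Remainder: 5.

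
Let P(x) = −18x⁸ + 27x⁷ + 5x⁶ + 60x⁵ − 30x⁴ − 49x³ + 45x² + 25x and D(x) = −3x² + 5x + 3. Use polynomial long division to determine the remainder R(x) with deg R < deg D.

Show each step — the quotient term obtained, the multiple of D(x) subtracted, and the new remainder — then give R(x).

Step 1: lead(−18x⁸ + 27x⁷ + 5x⁶ + 60x⁵ − 30x⁴ − 49x³ + 45x² + 25x) ÷ lead(D) = −18x⁸ ÷ −3x² = 6x⁶. Subtract (6x⁶)·D = −18x⁸ + 30x⁷ + 18x⁶. Remainder: −3x⁷ − 13x⁶ + 60x⁵ − 30x⁴ − 49x³ + 45x² + 25x.
Step 2: lead(−3x⁷ − 13x⁶ + 60x⁵ − 30x⁴ − 49x³ + 45x² + 25x) ÷ lead(D) = −3x⁷ ÷ −3x² = x⁵. Subtract (x⁵)·D = −3x⁷ + 5x⁶ + 3x⁵. Remainder: −18x⁶ + 57x⁵ − 30x⁴ − 49x³ + 45x² + 25x.
Step 3: lead(−18x⁶ + 57x⁵ − 30x⁴ − 49x³ + 45x² + 25x) ÷ lead(D) = −18x⁶ ÷ −3x² = 6x⁴. Subtract (6x⁴)·D = −18x⁶ + 30x⁵ + 18x⁴. Remainder: 27x⁵ − 48x⁴ − 49x³ + 45x² + 25x.
Step 4: lead(27x⁵ − 48x⁴ − 49x³ + 45x² + 25x) ÷ lead(D) = 27x⁵ ÷ −3x² = −9x³. Subtract (−9x³)·D = 27x⁵ − 45x⁴ − 27x³. Remainder: −3x⁴ − 22x³ + 45x² + 25x.
Step 5: lead(−3x⁴ − 22x³ + 45x² + 25x) ÷ lead(D) = −3x⁴ ÷ −3x² = x². Subtract (x²)·D = −3x⁴ + 5x³ + 3x². Remainder: −27x³ + 42x² + 25x.
Step 6: lead(−27x³ + 42x² + 25x) ÷ lead(D) = −27x³ ÷ −3x² = 9x. Subtract (9x)·D = −27x³ + 45x² + 27x. Remainder: −3x² − 2x.
Step 7: lead(−3x² − 2x) ÷ lead(D) = −3x² ÷ −3x² = 1. Subtract (1)·D = −3x² + 5x + 3. Remainder: −7x − 3.

R(x) = −7x − 3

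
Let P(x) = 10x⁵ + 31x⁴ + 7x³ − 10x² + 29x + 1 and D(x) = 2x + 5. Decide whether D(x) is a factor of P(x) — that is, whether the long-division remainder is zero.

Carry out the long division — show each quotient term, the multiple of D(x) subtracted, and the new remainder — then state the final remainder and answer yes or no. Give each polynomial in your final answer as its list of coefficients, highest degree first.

Step 1: lead(10x⁵ + 31x⁴ + 7x³ − 10x² + 29x + 1) ÷ lead(D) = 10x⁵ ÷ 2x = 5x⁴. Subtract (5x⁴)·D = 10x⁵ + 25x⁴. Remainder: 6x⁴ + 7x³ − 10x² + 29x + 1.
Step 2: lead(6x⁴ + 7x³ − 10x² + 29x + 1) ÷ lead(D) = 6x⁴ ÷ 2x = 3x³. Subtract (3x³)·D = 6x⁴ + 15x³. Remainder: −8x³ − 10x² + 29x + 1.
Step 3: lead(−8x³ − 10x² + 29x + 1) ÷ lead(D) = −8x³ ÷ 2x = −4x². Subtract (−4x²)·D = −8x³ − 20x². Remainder: 10x² + 29x + 1.
Step 4: lead(10x² + 29x + 1) ÷ lead(D) = 10x² ÷ 2x = 5x. Subtract (5x)·D = 10x² + 25x. Remainder: 4x + 1.
Step 5: lead(4x + 1) ÷ lead(D) = 4x ÷ 2x = 2. Subtract (2)·D = 4x + 10. Remainder: −9.

R = [-9], so D(x) is not a factor of P(x). no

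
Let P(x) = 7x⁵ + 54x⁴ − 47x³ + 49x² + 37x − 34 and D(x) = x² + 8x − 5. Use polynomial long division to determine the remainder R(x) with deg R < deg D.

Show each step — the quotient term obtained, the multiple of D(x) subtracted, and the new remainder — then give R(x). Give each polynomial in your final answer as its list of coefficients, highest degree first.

Step 1: lead(7x⁵ + 54x⁴ − 47x³ + 49x² + 37x − 34) ÷ lead(D) = 7x⁵ ÷ x² = 7x³. Subtract (7x³)·D = 7x⁵ + 56x⁴ − 35x³. Remainder: −2x⁴ − 12x³ + 49x² + 37x − 34.
Step 2: lead(−2x⁴ − 12x³ + 49x² + 37x − 34) ÷ lead(D) = −2x⁴ ÷ x² = −2x². Subtract (−2x²)·D = −2x⁴ − 16x³ + 10x². Remainder: 4x³ + 39x² + 37x − 34.
Step 3: lead(4x³ + 39x² + 37x − 34) ÷ lead(D) = 4x³ ÷ x² = 4x. Subtract (4x)·D = 4x³ + 32x² − 20x. Remainder: 7x² + 57x − 34.
Step 4: lead(7x² + 57x − 34) ÷ lead(D) = 7x² ÷ x² = 7. Subtract (7)·D = 7x² + 56x − 35. Remainder: x + 1.

R = [1, 1]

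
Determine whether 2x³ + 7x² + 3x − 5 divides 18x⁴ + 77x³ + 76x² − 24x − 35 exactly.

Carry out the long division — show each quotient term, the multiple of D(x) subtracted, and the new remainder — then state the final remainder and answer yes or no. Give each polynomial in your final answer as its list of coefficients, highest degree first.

Step 1: lead(18x⁴ + 77x³ + 76x² − 24x − 35) ÷ lead(D) = 18x⁴ ÷ 2x³ = 9x. Subtract (9x)·D = 18x⁴ + 63x³ + 27x² − 45x. Remainder: 14x³ + 49x² + 21x − 35.
Step 2: lead(14x³ + 49x² + 21x − 35) ÷ lead(D) = 14x³ ÷ 2x³ = 7. Subtract (7)·D = 14x³ + 49x² + 21x − 35. Remainder: 0.

R = [0], so D(x) is a factor of P(x). yes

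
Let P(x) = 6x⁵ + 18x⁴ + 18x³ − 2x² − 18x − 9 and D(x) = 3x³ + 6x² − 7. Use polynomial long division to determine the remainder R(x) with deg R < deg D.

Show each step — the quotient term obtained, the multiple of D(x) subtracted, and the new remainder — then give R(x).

Step 1: lead(6x⁵ + 18x⁴ + 18x³ − 2x² − 18x − 9) ÷ lead(D) = 6x⁵ ÷ 3x³ = 2x². Subtract (2x²)·D = 6x⁵ + 12x⁴ − 14x². Remainder: 6x⁴ + 18x³ + 12x² − 18x − 9.
Step 2: lead(6x⁴ + 18x³ + 12x² − 18x − 9) ÷ lead(D) = 6x⁴ ÷ 3x³ = 2x. Subtract (2x)·D = 6x⁴ + 12x³ − 14x. Remainder: 6x³ + 12x² − 4x − 9.
Step 3: lead(6x³ + 12x² − 4x − 9) ÷ lead(D) = 6x³ ÷ 3x³ = 2. Subtract (2)·D = 6x³ + 12x² − 14. Remainder: −4x + 5.

R(x) = −4x + 5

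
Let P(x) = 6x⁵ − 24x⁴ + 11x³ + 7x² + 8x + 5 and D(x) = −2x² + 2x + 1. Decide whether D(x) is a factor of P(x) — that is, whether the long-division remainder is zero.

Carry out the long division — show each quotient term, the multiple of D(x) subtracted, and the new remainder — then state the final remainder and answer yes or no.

R(x) = 2, so D(x) is not a factor of P(x). no

Step 1: lead(6x⁵ − 24x⁴ + 11x³ + 7x² + 8x + 5) ÷ lead(D) = 6x⁵ ÷ −2x² = −3x³. Subtract (−3x³)·D = 6x⁵ − 6x⁴ − 3x³. Remainder: −18x⁴ + 14x³ + 7x² + 8x + 5.
Step 2: lead(−18x⁴ + 14x³ + 7x² + 8x + 5) ÷ lead(D) = −18x⁴ ÷ −2x² = 9x². Subtract (9x²)·D = −18x⁴ + 18x³ + 9x². Remainder: −4x³ − 2x² + 8x + 5.
Step 3: lead(−4x³ − 2x² + 8x + 5) ÷ lead(D) = −4x³ ÷ −2x² = 2x. Subtract (2x)·D = −4x³ + 4x² + 2x. Remainder: −6x² + 6x + 5.
Step 4: lead(−6x² + 6x + 5) ÷ lead(D) = −6x² ÷ −2x² = 3. Subtract (3)·D = −6x² + 6x + 3. Remainder: 2.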